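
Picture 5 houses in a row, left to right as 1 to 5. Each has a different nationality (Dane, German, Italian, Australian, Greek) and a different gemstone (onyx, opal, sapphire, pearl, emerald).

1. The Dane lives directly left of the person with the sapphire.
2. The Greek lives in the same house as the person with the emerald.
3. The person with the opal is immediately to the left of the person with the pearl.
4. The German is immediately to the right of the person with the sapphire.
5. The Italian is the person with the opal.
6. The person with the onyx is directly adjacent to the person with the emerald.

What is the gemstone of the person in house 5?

emerald

The Dane is narrowed to house 1 or 2 or 3; consider each.
Placing it in house 1 and house 3 leads to a contradiction, so it's in house 2.
Clue 1: the person with the sapphire is in house 3.
The German is in house 4 (clue 4).
Clue 5: the Italian is in house 1.
The person with the opal is in house 1 (clue 5).
So house 3 gets Australian for nationality.
That leaves Greek as the nationality for house 5.
House 4's gemstone must be onyx (nothing else left).
House 5's gemstone must be emerald (nothing else left).
That leaves pearl as the gemstone for house 2.
So: house 1 = Italian/opal, house 2 = Dane/pearl, house 3 = Australian/sapphire, house 4 = German/onyx, house 5 = Greek/emerald.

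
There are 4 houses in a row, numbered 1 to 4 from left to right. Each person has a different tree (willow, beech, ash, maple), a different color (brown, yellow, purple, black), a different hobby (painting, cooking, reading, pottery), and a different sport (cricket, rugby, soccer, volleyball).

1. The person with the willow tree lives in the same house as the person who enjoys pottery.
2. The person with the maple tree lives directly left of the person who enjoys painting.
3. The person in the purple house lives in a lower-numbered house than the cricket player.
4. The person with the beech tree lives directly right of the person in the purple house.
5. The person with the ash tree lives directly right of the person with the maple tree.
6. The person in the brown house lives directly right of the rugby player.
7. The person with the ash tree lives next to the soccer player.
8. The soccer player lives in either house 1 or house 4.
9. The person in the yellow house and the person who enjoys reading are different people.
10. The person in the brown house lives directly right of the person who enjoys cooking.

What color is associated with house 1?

black

The person with the ash tree is narrowed to house 2 or 3; consider each.
Placing it in house 3 leads to a contradiction, so it's in house 2.
By clue 5, the person with the maple tree is in house 1.
Clue 7: the soccer player is in house 1.
The person who enjoys painting is in house 2 (clue 2).
House 1 hobby: only reading fits.
So house 3 gets cooking for hobby.
House 4's hobby must be pottery (nothing else left).
The person with the willow tree is in house 4 (clue 1).
Clue 10 places the person in the brown house in house 4.
House 3's tree must be beech (nothing else left).
House 1's color must be black (nothing else left).
By clue 4, the person in the purple house is in house 2.
The rugby player is in house 3 (clue 6).
So house 3 gets yellow for color.
That leaves volleyball as the sport for house 2.
House 4 sport: only cricket fits.
So: house 1 = maple/black/reading/soccer, house 2 = ash/purple/painting/volleyball, house 3 = beech/yellow/cooking/rugby, house 4 = willow/brown/pottery/cricket.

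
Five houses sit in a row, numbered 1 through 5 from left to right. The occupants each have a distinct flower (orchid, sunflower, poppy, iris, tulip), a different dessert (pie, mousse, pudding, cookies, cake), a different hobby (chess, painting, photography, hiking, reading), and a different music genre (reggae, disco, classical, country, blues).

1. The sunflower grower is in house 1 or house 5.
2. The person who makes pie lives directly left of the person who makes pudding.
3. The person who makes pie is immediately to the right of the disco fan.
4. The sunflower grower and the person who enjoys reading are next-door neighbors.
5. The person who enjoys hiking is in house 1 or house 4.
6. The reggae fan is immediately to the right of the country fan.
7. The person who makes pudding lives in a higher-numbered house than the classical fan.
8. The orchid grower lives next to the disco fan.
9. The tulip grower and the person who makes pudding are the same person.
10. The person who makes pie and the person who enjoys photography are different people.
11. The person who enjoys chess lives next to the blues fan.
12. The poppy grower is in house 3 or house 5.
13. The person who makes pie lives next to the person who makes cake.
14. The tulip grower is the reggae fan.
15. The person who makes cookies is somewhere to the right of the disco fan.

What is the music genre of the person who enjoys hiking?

The poppy grower is narrowed to house 3 or 5; consider each.
Placing it in house 3 leads to a contradiction, so it's in house 5.
Clue 4: the person who enjoys reading is in house 2.
The only flower still possible for house 1 is sunflower.
House 5 music genre: only blues fits.
The person who enjoys chess is in house 4 (clue 11).
That leaves hiking as the hobby for house 1.
So house 4 gets reggae for music genre.
Clue 6 places the country fan in house 3.
Clue 14: the tulip grower is in house 4.
From clue 9, the person who makes pudding must be in house 4.
The person who makes pie is in house 3 (clue 2).
Clue 3 places the disco fan in house 2.
The orchid grower is in house 3 (clue 8).
Clue 10 places the person who enjoys photography in house 5.
From clue 13, the person who makes cake must be in house 2.
House 2's flower must be iris (nothing else left).
That leaves mousse as the dessert for house 1.
So house 5 gets cookies for dessert.
That leaves painting as the hobby for house 3.
House 1 music genre: only classical fits.
So: house 1 = sunflower/mousse/hiking/classical, house 2 = iris/cake/reading/disco, house 3 = orchid/pie/painting/country, house 4 = tulip/pudding/chess/reggae, house 5 = poppy/cookies/photography/blues.

classical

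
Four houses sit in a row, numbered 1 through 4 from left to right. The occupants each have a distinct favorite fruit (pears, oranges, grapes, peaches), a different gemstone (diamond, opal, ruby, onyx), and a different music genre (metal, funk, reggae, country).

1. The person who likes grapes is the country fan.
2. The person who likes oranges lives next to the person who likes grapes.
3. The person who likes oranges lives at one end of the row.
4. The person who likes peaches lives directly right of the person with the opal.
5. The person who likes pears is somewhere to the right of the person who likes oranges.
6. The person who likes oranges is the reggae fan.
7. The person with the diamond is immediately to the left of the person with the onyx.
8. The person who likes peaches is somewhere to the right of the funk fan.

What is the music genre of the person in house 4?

Clue 5 places the person who likes oranges in house 1.
Clue 6: the reggae fan is in house 1.
Clue 2: the person who likes grapes is in house 2.
By clue 1, the country fan is in house 2.
House 4 music genre: only metal fits.
From clue 8, the person who likes peaches must be in house 4.
That leaves pears as the favorite fruit for house 3.
The only music genre still possible for house 3 is funk.
Clue 4 places the person with the opal in house 3.
Clue 7 places the person with the diamond in house 1.
The person with the onyx is in house 2 (clue 7).
The only gemstone still possible for house 4 is ruby.
So: house 1 = oranges/diamond/reggae, house 2 = grapes/onyx/country, house 3 = pears/opal/funk, house 4 = peaches/ruby/metal.

metal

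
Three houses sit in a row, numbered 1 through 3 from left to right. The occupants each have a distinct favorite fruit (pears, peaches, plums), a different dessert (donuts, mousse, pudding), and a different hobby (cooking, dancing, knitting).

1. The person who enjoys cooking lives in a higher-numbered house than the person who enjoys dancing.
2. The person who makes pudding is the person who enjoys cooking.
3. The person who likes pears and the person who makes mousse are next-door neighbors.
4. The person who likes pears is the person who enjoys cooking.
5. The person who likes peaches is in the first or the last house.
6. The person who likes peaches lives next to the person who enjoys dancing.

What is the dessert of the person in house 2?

mousse

Clue 6 places the person who enjoys dancing in house 2.
That leaves knitting as the hobby for house 1.
The only hobby still possible for house 3 is cooking.
By clue 2, the person who makes pudding is in house 3.
From clue 4, the person who likes pears must be in house 3.
So house 1 gets peaches for favorite fruit.
House 2's favorite fruit must be plums (nothing else left).
Clue 3 places the person who makes mousse in house 2.
House 1's dessert must be donuts (nothing else left).
So: house 1 = peaches/donuts/knitting, house 2 = plums/mousse/dancing, house 3 = pears/pudding/cooking.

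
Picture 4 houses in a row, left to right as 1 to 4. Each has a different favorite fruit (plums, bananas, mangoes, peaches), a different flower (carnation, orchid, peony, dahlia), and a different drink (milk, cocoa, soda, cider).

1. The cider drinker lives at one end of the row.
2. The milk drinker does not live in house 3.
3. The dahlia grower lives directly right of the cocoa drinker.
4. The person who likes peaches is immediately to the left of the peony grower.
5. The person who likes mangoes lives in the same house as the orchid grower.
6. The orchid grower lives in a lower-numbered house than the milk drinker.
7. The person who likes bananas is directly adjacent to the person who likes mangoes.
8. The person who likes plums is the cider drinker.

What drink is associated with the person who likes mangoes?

The person who likes plums is narrowed to house 1 or 4; consider each.
Placing it in house 1 leads to a contradiction, so it's in house 4.
The cider drinker is in house 4 (clue 8).
Clue 6 places the orchid grower in house 1.
The only drink still possible for house 2 is milk.
Clue 5 places the person who likes mangoes in house 1.
The person who likes bananas is in house 2 (clue 7).
House 3's favorite fruit must be peaches (nothing else left).
Clue 4: the peony grower is in house 4.
So house 2 gets dahlia for flower.
So house 3 gets carnation for flower.
From clue 3, the cocoa drinker must be in house 1.
House 3's drink must be soda (nothing else left).
So: house 1 = mangoes/orchid/cocoa, house 2 = bananas/dahlia/milk, house 3 = peaches/carnation/soda, house 4 = plums/peony/cider.

cocoa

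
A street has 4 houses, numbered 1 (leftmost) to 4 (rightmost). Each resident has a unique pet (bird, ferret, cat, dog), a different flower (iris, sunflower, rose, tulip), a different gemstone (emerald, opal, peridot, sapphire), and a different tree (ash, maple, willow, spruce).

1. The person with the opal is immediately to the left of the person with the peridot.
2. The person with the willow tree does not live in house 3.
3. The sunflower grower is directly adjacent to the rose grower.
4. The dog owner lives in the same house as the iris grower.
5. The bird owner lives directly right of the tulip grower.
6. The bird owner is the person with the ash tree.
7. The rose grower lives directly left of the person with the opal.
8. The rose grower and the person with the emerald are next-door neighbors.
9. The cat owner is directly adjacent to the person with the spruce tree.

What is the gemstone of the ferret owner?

emerald

That leaves iris as the flower for house 4.
Clue 4 places the dog owner in house 4.
House 3 flower: only sunflower fits.
By clue 3, the rose grower is in house 2.
By clue 7, the person with the opal is in house 3.
That leaves tulip as the flower for house 1.
House 2 gemstone: only sapphire fits.
House 4's gemstone must be peridot (nothing else left).
Clue 5: the bird owner is in house 2.
Clue 6 places the person with the ash tree in house 2.
The only gemstone still possible for house 1 is emerald.
The cat owner is in house 3 (clue 9).
The person with the spruce tree is in house 4 (clue 9).
House 1's pet must be ferret (nothing else left).
The only tree still possible for house 3 is maple.
That leaves willow as the tree for house 1.
So: house 1 = ferret/tulip/emerald/willow, house 2 = bird/rose/sapphire/ash, house 3 = cat/sunflower/opal/maple, house 4 = dog/iris/peridot/spruce.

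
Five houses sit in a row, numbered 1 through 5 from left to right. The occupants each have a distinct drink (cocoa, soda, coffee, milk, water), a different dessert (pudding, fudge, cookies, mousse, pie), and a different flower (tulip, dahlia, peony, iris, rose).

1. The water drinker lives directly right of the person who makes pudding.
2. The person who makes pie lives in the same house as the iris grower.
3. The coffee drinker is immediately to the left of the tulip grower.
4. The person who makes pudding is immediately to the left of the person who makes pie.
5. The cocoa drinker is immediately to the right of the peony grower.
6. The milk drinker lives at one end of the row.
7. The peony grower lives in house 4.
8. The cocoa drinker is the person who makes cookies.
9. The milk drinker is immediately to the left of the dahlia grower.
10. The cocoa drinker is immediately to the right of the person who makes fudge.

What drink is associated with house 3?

water

Clue 7: the peony grower is in house 4.
From clue 9, the milk drinker must be in house 1.
By clue 9, the dahlia grower is in house 2.
Clue 5 places the cocoa drinker in house 5.
Clue 8 places the person who makes cookies in house 5.
By clue 10, the person who makes fudge is in house 4.
So house 1 gets mousse for dessert.
House 2 dessert: only pudding fits.
House 3 dessert: only pie fits.
The only flower still possible for house 1 is rose.
By clue 1, the water drinker is in house 3.
Clue 2 places the iris grower in house 3.
So house 5 gets tulip for flower.
By clue 3, the coffee drinker is in house 4.
House 2's drink must be soda (nothing else left).
So: house 1 = milk/mousse/rose, house 2 = soda/pudding/dahlia, house 3 = water/pie/iris, house 4 = coffee/fudge/peony, house 5 = cocoa/cookies/tulip.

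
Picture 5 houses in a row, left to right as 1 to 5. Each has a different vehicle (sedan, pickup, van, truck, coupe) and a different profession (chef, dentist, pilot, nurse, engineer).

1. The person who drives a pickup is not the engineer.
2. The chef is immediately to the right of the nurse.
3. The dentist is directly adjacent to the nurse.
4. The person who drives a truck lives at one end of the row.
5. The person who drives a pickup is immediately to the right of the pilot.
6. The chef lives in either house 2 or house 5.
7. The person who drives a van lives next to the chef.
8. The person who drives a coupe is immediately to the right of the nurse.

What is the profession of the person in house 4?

The person who drives a coupe is narrowed to house 2 or 5; consider each.
Placing it in house 2 leads to a contradiction, so it's in house 5.
Clue 8 places the nurse in house 4.
By clue 2, the chef is in house 5.
From clue 7, the person who drives a van must be in house 4.
House 1's vehicle must be truck (nothing else left).
The only profession still possible for house 3 is dentist.
The person who drives a pickup is narrowed to house 2 or 3; consider each.
Placing it in house 2 leads to a contradiction, so it's in house 3.
The pilot is in house 2 (clue 5).
House 2's vehicle must be sedan (nothing else left).
House 1's profession must be engineer (nothing else left).
So: house 1 = truck/engineer, house 2 = sedan/pilot, house 3 = pickup/dentist, house 4 = van/nurse, house 5 = coupe/chef.

nurse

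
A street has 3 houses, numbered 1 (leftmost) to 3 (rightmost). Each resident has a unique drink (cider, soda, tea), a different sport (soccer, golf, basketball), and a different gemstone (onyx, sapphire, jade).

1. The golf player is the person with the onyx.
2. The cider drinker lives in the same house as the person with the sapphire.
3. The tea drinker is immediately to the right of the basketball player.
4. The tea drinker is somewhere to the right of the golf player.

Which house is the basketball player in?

2

That leaves soccer as the sport for house 3.
The tea drinker is narrowed to house 2 or 3; consider each.
Placing it in house 2 leads to a contradiction, so it's in house 3.
Clue 3: the basketball player is in house 2.
The only sport still possible for house 1 is golf.
The person with the onyx is in house 1 (clue 1).
House 2 gemstone: only sapphire fits.
That leaves jade as the gemstone for house 3.
By clue 2, the cider drinker is in house 2.
So house 1 gets soda for drink.
So: house 1 = soda/golf/onyx, house 2 = cider/basketball/sapphire, house 3 = tea/soccer/jade.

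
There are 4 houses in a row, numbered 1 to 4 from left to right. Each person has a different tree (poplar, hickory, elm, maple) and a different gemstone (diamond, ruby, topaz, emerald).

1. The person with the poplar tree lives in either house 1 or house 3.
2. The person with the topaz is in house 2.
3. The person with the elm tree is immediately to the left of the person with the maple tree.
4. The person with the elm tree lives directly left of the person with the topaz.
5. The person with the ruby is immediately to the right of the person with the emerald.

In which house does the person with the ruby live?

4

From clue 2, the person with the topaz must be in house 2.
By clue 4, the person with the elm tree is in house 1.
The person with the maple tree is in house 2 (clue 3).
The person with the ruby is in house 4 (clue 5).
By clue 5, the person with the emerald is in house 3.
House 3's tree must be poplar (nothing else left).
The only tree still possible for house 4 is hickory.
So house 1 gets diamond for gemstone.
So: house 1 = elm/diamond, house 2 = maple/topaz, house 3 = poplar/emerald, house 4 = hickory/ruby.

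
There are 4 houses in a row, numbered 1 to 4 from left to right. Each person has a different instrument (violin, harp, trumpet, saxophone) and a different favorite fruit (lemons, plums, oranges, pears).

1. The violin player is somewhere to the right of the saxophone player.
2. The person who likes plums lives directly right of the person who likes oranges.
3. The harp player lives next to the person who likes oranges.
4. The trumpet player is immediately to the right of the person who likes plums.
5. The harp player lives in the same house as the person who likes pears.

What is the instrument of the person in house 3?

The only favorite fruit still possible for house 4 is lemons.
The trumpet player is narrowed to house 3 or 4; consider each.
Placing it in house 3 leads to a contradiction, so it's in house 4.
Clue 4: the person who likes plums is in house 3.
The person who likes oranges is in house 2 (clue 2).
By clue 5, the harp player is in house 1.
Clue 5 places the person who likes pears in house 1.
The only instrument still possible for house 2 is saxophone.
House 3 instrument: only violin fits.
So: house 1 = harp/pears, house 2 = saxophone/oranges, house 3 = violin/plums, house 4 = trumpet/lemons.

violin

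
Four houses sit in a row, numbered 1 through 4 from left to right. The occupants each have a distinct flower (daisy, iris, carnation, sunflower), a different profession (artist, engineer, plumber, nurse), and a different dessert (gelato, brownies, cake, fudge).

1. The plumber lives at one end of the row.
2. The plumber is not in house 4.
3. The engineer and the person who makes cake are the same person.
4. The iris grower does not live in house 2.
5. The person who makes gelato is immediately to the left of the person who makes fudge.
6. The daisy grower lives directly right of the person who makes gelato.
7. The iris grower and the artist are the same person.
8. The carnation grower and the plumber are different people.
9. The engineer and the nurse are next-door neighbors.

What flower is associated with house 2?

daisy

Clue 2: the plumber is in house 1.
House 1 flower: only sunflower fits.
The iris grower is narrowed to house 3 or 4; consider each.
Placing it in house 3 leads to a contradiction, so it's in house 4.
Clue 7 places the artist in house 4.
House 4 dessert: only brownies fits.
So house 1 gets gelato for dessert.
Clue 5: the person who makes fudge is in house 2.
From clue 6, the daisy grower must be in house 2.
That leaves carnation as the flower for house 3.
House 3's dessert must be cake (nothing else left).
Clue 3 places the engineer in house 3.
Clue 9: the nurse is in house 2.
So: house 1 = sunflower/plumber/gelato, house 2 = daisy/nurse/fudge, house 3 = carnation/engineer/cake, house 4 = iris/artist/brownies.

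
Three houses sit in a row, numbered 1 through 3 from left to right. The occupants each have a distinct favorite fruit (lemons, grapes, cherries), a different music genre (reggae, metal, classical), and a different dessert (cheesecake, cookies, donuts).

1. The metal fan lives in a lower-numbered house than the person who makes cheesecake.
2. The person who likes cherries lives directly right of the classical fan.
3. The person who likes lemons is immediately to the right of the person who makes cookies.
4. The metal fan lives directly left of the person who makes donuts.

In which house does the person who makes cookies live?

That leaves grapes as the favorite fruit for house 1.
House 3 music genre: only reggae fits.
That leaves cookies as the dessert for house 1.
Clue 3 places the person who likes lemons in house 2.
So house 3 gets cherries for favorite fruit.
The classical fan is in house 2 (clue 2).
House 1 music genre: only metal fits.
By clue 4, the person who makes donuts is in house 2.
House 3's dessert must be cheesecake (nothing else left).
So: house 1 = grapes/metal/cookies, house 2 = lemons/classical/donuts, house 3 = cherries/reggae/cheesecake.

1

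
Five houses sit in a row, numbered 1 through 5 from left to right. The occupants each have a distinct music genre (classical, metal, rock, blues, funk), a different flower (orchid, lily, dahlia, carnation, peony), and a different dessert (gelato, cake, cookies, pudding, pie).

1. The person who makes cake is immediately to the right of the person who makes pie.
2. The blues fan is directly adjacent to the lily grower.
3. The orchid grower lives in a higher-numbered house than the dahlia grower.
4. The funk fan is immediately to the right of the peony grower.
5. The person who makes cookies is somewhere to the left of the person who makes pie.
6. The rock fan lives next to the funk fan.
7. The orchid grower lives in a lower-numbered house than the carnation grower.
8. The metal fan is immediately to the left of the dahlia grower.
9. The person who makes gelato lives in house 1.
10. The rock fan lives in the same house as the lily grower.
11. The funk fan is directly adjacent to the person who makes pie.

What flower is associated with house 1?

peony

By clue 9, the person who makes gelato is in house 1.
The metal fan is narrowed to house 1 or 2; consider each.
Placing it in house 2 leads to a contradiction, so it's in house 1.
By clue 8, the dahlia grower is in house 2.
House 1's flower must be peony (nothing else left).
By clue 4, the funk fan is in house 2.
The rock fan is in house 3 (clue 6).
By clue 10, the lily grower is in house 3.
Clue 11 places the person who makes pie in house 3.
House 5 flower: only carnation fits.
By clue 1, the person who makes cake is in house 4.
By clue 2, the blues fan is in house 4.
That leaves classical as the music genre for house 5.
The only flower still possible for house 4 is orchid.
House 2's dessert must be cookies (nothing else left).
House 5's dessert must be pudding (nothing else left).
So: house 1 = metal/peony/gelato, house 2 = funk/dahlia/cookies, house 3 = rock/lily/pie, house 4 = blues/orchid/cake, house 5 = classical/carnation/pudding.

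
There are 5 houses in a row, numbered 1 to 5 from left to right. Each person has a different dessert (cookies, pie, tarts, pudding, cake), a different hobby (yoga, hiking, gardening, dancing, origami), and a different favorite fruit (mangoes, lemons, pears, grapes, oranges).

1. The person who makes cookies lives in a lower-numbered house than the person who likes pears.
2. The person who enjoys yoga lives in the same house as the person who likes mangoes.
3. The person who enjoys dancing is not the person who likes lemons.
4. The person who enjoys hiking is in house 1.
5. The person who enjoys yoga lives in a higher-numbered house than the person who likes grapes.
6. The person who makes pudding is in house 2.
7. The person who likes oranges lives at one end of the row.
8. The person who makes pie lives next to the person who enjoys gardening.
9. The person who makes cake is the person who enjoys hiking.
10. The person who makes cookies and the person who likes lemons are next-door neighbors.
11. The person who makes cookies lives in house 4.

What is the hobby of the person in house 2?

From clue 4, the person who enjoys hiking must be in house 1.
Clue 6: the person who makes pudding is in house 2.
By clue 9, the person who makes cake is in house 1.
From clue 11, the person who makes cookies must be in house 4.
By clue 1, the person who likes pears is in house 5.
That leaves oranges as the favorite fruit for house 1.
House 2's favorite fruit must be grapes (nothing else left).
House 3 favorite fruit: only lemons fits.
House 4 favorite fruit: only mangoes fits.
Clue 2: the person who enjoys yoga is in house 4.
House 2 hobby: only gardening fits.
House 3's hobby must be origami (nothing else left).
That leaves dancing as the hobby for house 5.
The person who makes pie is in house 3 (clue 8).
So house 5 gets tarts for dessert.
So: house 1 = cake/hiking/oranges, house 2 = pudding/gardening/grapes, house 3 = pie/origami/lemons, house 4 = cookies/yoga/mangoes, house 5 = tarts/dancing/pears.

gardening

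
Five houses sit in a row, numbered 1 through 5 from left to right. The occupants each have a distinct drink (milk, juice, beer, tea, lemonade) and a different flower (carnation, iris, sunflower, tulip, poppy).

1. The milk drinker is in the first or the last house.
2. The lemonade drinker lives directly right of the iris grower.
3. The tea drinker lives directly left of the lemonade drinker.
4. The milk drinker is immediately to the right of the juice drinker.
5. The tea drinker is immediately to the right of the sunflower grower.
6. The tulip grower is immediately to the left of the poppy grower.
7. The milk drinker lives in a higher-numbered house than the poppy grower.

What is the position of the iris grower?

From clue 4, the milk drinker must be in house 5.
By clue 4, the juice drinker is in house 4.
So house 1 gets beer for drink.
House 5's flower must be carnation (nothing else left).
Clue 3: the tea drinker is in house 2.
From clue 3, the lemonade drinker must be in house 3.
Clue 5 places the sunflower grower in house 1.
The only flower still possible for house 4 is poppy.
The tulip grower is in house 3 (clue 6).
That leaves iris as the flower for house 2.
So: house 1 = beer/sunflower, house 2 = tea/iris, house 3 = lemonade/tulip, house 4 = juice/poppy, house 5 = milk/carnation.

2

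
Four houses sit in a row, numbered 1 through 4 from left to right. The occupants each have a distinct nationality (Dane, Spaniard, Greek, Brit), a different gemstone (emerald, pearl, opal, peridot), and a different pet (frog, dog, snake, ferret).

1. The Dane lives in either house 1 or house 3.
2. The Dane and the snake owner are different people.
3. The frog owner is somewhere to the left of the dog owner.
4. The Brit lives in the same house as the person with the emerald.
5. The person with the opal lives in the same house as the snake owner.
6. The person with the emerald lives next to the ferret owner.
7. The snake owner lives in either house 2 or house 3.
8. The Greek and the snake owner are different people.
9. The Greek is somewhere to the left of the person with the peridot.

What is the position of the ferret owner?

The Dane is narrowed to house 1 or 3; consider each.
Placing it in house 1 leads to a contradiction, so it's in house 3.
From clue 2, the snake owner must be in house 2.
Clue 5 places the person with the opal in house 2.
House 1's nationality must be Greek (nothing else left).
Clue 4 places the Brit in house 4.
Clue 4: the person with the emerald is in house 4.
Clue 6: the ferret owner is in house 3.
The only nationality still possible for house 2 is Spaniard.
The only gemstone still possible for house 1 is pearl.
House 3 gemstone: only peridot fits.
That leaves frog as the pet for house 1.
So house 4 gets dog for pet.
So: house 1 = Greek/pearl/frog, house 2 = Spaniard/opal/snake, house 3 = Dane/peridot/ferret, house 4 = Brit/emerald/dog.

3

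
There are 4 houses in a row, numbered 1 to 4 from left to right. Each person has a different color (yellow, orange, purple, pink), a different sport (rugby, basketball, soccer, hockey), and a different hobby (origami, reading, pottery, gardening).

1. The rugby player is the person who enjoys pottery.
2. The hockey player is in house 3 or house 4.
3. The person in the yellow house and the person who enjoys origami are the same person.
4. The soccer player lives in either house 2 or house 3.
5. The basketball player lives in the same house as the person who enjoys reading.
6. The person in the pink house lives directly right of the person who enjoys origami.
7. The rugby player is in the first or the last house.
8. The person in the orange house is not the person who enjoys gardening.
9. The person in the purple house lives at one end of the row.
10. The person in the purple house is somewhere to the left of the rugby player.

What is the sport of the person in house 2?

soccer

Clue 10: the person in the purple house is in house 1.
By clue 10, the rugby player is in house 4.
The only sport still possible for house 1 is basketball.
House 2 sport: only soccer fits.
House 3 sport: only hockey fits.
By clue 1, the person who enjoys pottery is in house 4.
Clue 5 places the person who enjoys reading in house 1.
The person in the pink house is narrowed to house 3 or 4; consider each.
Placing it in house 4 leads to a contradiction, so it's in house 3.
From clue 6, the person who enjoys origami must be in house 2.
House 4's color must be orange (nothing else left).
So house 3 gets gardening for hobby.
So house 2 gets yellow for color.
So: house 1 = purple/basketball/reading, house 2 = yellow/soccer/origami, house 3 = pink/hockey/gardening, house 4 = orange/rugby/pottery.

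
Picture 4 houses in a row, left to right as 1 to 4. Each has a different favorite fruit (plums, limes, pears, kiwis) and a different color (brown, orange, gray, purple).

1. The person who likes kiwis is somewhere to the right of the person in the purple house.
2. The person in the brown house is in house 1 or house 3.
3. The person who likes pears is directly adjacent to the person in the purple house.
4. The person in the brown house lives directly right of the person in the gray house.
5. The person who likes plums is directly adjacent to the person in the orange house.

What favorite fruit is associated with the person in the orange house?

kiwis

From clue 4, the person in the brown house must be in house 3.
The person in the gray house is in house 2 (clue 4).
House 1's color must be purple (nothing else left).
House 4 color: only orange fits.
By clue 3, the person who likes pears is in house 2.
The person who likes plums is in house 3 (clue 5).
House 1's favorite fruit must be limes (nothing else left).
House 4 favorite fruit: only kiwis fits.
So: house 1 = limes/purple, house 2 = pears/gray, house 3 = plums/brown, house 4 = kiwis/orange.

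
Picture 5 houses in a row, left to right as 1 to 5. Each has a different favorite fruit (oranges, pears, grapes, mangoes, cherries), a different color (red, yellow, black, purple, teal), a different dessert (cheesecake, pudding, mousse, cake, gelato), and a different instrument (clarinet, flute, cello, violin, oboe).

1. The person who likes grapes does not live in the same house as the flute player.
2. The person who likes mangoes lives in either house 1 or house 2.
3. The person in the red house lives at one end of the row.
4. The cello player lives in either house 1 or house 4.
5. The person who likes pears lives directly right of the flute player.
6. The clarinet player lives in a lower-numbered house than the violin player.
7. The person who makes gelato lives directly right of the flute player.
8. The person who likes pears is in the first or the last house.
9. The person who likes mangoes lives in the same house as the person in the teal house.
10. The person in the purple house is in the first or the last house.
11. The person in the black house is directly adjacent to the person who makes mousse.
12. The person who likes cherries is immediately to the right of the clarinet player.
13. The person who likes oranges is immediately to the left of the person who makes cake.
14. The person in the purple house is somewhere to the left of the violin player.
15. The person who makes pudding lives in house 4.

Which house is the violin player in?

Clue 8: the person who likes pears is in house 5.
Clue 14 places the person in the purple house in house 1.
The person who makes pudding is in house 4 (clue 15).
That leaves teal as the color for house 2.
Clue 5 places the flute player in house 4.
The person who makes gelato is in house 5 (clue 7).
By clue 9, the person who likes mangoes is in house 2.
That leaves red as the color for house 5.
So house 1 gets cheesecake for dessert.
That leaves cello as the instrument for house 1.
From clue 13, the person who likes oranges must be in house 1.
Clue 13: the person who makes cake is in house 2.
House 3's favorite fruit must be grapes (nothing else left).
House 4 favorite fruit: only cherries fits.
The only dessert still possible for house 3 is mousse.
Clue 11: the person in the black house is in house 4.
Clue 12 places the clarinet player in house 3.
So house 3 gets yellow for color.
That leaves oboe as the instrument for house 2.
The only instrument still possible for house 5 is violin.
So: house 1 = oranges/purple/cheesecake/cello, house 2 = mangoes/teal/cake/oboe, house 3 = grapes/yellow/mousse/clarinet, house 4 = cherries/black/pudding/flute, house 5 = pears/red/gelato/violin.

5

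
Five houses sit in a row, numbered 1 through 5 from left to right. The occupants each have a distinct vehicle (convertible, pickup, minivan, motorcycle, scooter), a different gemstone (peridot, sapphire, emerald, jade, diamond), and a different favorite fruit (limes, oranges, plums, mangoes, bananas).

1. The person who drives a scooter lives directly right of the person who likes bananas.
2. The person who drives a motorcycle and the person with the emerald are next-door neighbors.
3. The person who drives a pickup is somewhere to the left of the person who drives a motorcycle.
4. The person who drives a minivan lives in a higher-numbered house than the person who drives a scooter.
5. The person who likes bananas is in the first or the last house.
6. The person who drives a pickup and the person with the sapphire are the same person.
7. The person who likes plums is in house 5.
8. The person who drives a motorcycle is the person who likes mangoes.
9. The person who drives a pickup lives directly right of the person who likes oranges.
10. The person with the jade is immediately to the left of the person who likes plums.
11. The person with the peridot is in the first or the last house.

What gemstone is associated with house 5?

emerald

The person who likes bananas is in house 1 (clue 5).
Clue 7: the person who likes plums is in house 5.
By clue 10, the person with the jade is in house 4.
House 1 vehicle: only convertible fits.
The person who drives a scooter is in house 2 (clue 1).
From clue 9, the person who drives a pickup must be in house 3.
Clue 9: the person who likes oranges is in house 2.
The only vehicle still possible for house 4 is motorcycle.
House 5 vehicle: only minivan fits.
Clue 6 places the person with the sapphire in house 3.
The person who likes mangoes is in house 4 (clue 8).
House 2 gemstone: only diamond fits.
That leaves emerald as the gemstone for house 5.
The only favorite fruit still possible for house 3 is limes.
That leaves peridot as the gemstone for house 1.
So: house 1 = convertible/peridot/bananas, house 2 = scooter/diamond/oranges, house 3 = pickup/sapphire/limes, house 4 = motorcycle/jade/mangoes, house 5 = minivan/emerald/plums.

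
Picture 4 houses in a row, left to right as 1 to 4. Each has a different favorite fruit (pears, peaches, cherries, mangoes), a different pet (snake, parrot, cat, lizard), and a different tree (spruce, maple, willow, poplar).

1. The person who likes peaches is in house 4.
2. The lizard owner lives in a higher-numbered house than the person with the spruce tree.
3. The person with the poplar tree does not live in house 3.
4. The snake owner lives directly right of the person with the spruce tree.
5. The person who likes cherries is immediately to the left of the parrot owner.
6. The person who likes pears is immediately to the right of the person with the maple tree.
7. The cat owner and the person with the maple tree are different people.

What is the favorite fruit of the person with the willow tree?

Clue 1 places the person who likes peaches in house 4.
So house 1 gets cat for pet.
By clue 7, the person with the maple tree is in house 2.
Clue 6 places the person who likes pears in house 3.
The person who likes cherries is narrowed to house 1 or 2; consider each.
Placing it in house 1 leads to a contradiction, so it's in house 2.
Clue 5: the parrot owner is in house 3.
House 1's favorite fruit must be mangoes (nothing else left).
The lizard owner is narrowed to house 2 or 4; consider each.
Placing it in house 2 leads to a contradiction, so it's in house 4.
So house 2 gets snake for pet.
The person with the spruce tree is in house 1 (clue 4).
That leaves willow as the tree for house 3.
House 4's tree must be poplar (nothing else left).
So: house 1 = mangoes/cat/spruce, house 2 = cherries/snake/maple, house 3 = pears/parrot/willow, house 4 = peaches/lizard/poplar.

pears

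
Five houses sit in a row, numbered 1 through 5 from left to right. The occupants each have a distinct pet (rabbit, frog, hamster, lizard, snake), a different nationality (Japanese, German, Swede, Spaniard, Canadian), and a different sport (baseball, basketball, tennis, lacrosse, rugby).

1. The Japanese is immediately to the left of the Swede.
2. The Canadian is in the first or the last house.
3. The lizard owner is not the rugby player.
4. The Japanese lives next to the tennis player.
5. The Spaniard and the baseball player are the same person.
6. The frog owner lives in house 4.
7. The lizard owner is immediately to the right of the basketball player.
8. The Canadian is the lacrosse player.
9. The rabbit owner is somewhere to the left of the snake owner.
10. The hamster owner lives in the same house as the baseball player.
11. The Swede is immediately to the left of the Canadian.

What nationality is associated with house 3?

Japanese

From clue 6, the frog owner must be in house 4.
The Swede is in house 4 (clue 11).
By clue 11, the Canadian is in house 5.
From clue 1, the Japanese must be in house 3.
Clue 8: the lacrosse player is in house 5.
House 3 sport: only rugby fits.
The hamster owner is narrowed to house 1 or 2; consider each.
Placing it in house 2 leads to a contradiction, so it's in house 1.
By clue 10, the baseball player is in house 1.
So house 2 gets tennis for sport.
House 4's sport must be basketball (nothing else left).
Clue 5: the Spaniard is in house 1.
The lizard owner is in house 5 (clue 7).
House 2 pet: only rabbit fits.
House 3's pet must be snake (nothing else left).
So house 2 gets German for nationality.
So: house 1 = hamster/Spaniard/baseball, house 2 = rabbit/German/tennis, house 3 = snake/Japanese/rugby, house 4 = frog/Swede/basketball, house 5 = lizard/Canadian/lacrosse.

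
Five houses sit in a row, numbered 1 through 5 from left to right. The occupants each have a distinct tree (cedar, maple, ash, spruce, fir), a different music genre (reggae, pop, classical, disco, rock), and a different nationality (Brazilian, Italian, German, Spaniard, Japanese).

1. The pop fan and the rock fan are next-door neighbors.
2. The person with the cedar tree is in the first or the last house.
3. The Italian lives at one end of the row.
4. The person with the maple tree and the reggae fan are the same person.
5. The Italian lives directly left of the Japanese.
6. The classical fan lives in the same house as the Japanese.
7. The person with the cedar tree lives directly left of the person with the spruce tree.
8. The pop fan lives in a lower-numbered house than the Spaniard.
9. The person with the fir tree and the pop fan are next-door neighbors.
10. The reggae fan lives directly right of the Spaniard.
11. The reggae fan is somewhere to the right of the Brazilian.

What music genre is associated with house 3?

pop

Clue 5 places the Italian in house 1.
By clue 5, the Japanese is in house 2.
The classical fan is in house 2 (clue 6).
From clue 7, the person with the cedar tree must be in house 1.
By clue 7, the person with the spruce tree is in house 2.
House 5's nationality must be German (nothing else left).
Clue 8: the pop fan is in house 3.
Clue 8: the Spaniard is in house 4.
Clue 9: the person with the fir tree is in house 4.
Clue 10: the reggae fan is in house 5.
That leaves disco as the music genre for house 1.
House 4's music genre must be rock (nothing else left).
That leaves Brazilian as the nationality for house 3.
By clue 4, the person with the maple tree is in house 5.
That leaves ash as the tree for house 3.
So: house 1 = cedar/disco/Italian, house 2 = spruce/classical/Japanese, house 3 = ash/pop/Brazilian, house 4 = fir/rock/Spaniard, house 5 = maple/reggae/German.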